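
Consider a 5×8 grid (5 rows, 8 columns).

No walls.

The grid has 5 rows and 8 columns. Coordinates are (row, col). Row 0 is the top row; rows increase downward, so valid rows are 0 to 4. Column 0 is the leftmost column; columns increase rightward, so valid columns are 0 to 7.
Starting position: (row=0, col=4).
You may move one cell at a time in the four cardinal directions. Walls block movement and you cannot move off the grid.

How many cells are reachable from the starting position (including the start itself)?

BFS flood-fill from (row=0, col=4):
  Distance 0: (row=0, col=4)
  Distance 1: (row=0, col=3), (row=0, col=5), (row=1, col=4)
  Distance 2: (row=0, col=2), (row=0, col=6), (row=1, col=3), (row=1, col=5), (row=2, col=4)
  Distance 3: (row=0, col=1), (row=0, col=7), (row=1, col=2), (row=1, col=6), (row=2, col=3), (row=2, col=5), (row=3, col=4)
  Distance 4: (row=0, col=0), (row=1, col=1), (row=1, col=7), (row=2, col=2), (row=2, col=6), (row=3, col=3), (row=3, col=5), (row=4, col=4)
  Distance 5: (row=1, col=0), (row=2, col=1), (row=2, col=7), (row=3, col=2), (row=3, col=6), (row=4, col=3), (row=4, col=5)
  Distance 6: (row=2, col=0), (row=3, col=1), (row=3, col=7), (row=4, col=2), (row=4, col=6)
  Distance 7: (row=3, col=0), (row=4, col=1), (row=4, col=7)
  Distance 8: (row=4, col=0)
Total reachable: 40 (grid has 40 open cells total)

Answer: Reachable cells: 40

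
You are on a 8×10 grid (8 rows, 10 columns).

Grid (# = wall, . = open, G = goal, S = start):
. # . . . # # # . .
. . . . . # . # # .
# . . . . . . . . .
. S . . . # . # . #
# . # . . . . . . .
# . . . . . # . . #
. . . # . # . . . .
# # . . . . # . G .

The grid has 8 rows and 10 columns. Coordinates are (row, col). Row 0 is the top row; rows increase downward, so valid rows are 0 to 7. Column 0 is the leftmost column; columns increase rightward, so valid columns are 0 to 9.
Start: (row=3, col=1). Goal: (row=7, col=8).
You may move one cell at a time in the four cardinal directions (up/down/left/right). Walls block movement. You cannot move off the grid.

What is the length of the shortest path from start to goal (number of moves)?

Answer: Shortest path length: 11

Derivation:
BFS from (row=3, col=1) until reaching (row=7, col=8):
  Distance 0: (row=3, col=1)
  Distance 1: (row=2, col=1), (row=3, col=0), (row=3, col=2), (row=4, col=1)
  Distance 2: (row=1, col=1), (row=2, col=2), (row=3, col=3), (row=5, col=1)
  Distance 3: (row=1, col=0), (row=1, col=2), (row=2, col=3), (row=3, col=4), (row=4, col=3), (row=5, col=2), (row=6, col=1)
  Distance 4: (row=0, col=0), (row=0, col=2), (row=1, col=3), (row=2, col=4), (row=4, col=4), (row=5, col=3), (row=6, col=0), (row=6, col=2)
  Distance 5: (row=0, col=3), (row=1, col=4), (row=2, col=5), (row=4, col=5), (row=5, col=4), (row=7, col=2)
  Distance 6: (row=0, col=4), (row=2, col=6), (row=4, col=6), (row=5, col=5), (row=6, col=4), (row=7, col=3)
  Distance 7: (row=1, col=6), (row=2, col=7), (row=3, col=6), (row=4, col=7), (row=7, col=4)
  Distance 8: (row=2, col=8), (row=4, col=8), (row=5, col=7), (row=7, col=5)
  Distance 9: (row=2, col=9), (row=3, col=8), (row=4, col=9), (row=5, col=8), (row=6, col=7)
  Distance 10: (row=1, col=9), (row=6, col=6), (row=6, col=8), (row=7, col=7)
  Distance 11: (row=0, col=9), (row=6, col=9), (row=7, col=8)  <- goal reached here
One shortest path (11 moves): (row=3, col=1) -> (row=3, col=2) -> (row=3, col=3) -> (row=3, col=4) -> (row=4, col=4) -> (row=4, col=5) -> (row=4, col=6) -> (row=4, col=7) -> (row=4, col=8) -> (row=5, col=8) -> (row=6, col=8) -> (row=7, col=8)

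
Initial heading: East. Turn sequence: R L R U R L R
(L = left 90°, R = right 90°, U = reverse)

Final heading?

Start: East
  R (right (90° clockwise)) -> South
  L (left (90° counter-clockwise)) -> East
  R (right (90° clockwise)) -> South
  U (U-turn (180°)) -> North
  R (right (90° clockwise)) -> East
  L (left (90° counter-clockwise)) -> North
  R (right (90° clockwise)) -> East
Final: East

Answer: Final heading: East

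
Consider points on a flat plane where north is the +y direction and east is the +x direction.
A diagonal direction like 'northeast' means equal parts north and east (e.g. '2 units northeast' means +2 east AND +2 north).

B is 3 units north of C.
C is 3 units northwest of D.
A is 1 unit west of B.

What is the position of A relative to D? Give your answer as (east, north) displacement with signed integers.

Answer: A is at (east=-4, north=6) relative to D.

Derivation:
Place D at the origin (east=0, north=0).
  C is 3 units northwest of D: delta (east=-3, north=+3); C at (east=-3, north=3).
  B is 3 units north of C: delta (east=+0, north=+3); B at (east=-3, north=6).
  A is 1 unit west of B: delta (east=-1, north=+0); A at (east=-4, north=6).
Therefore A relative to D: (east=-4, north=6).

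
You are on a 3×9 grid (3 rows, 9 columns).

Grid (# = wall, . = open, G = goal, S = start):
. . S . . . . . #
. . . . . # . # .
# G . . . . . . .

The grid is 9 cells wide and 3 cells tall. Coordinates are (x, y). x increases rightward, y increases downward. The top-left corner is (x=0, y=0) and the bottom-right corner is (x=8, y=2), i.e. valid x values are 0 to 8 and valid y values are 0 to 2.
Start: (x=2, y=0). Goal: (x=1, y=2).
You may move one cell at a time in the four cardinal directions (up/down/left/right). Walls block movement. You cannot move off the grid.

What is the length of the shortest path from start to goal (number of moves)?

Answer: Shortest path length: 3

Derivation:
BFS from (x=2, y=0) until reaching (x=1, y=2):
  Distance 0: (x=2, y=0)
  Distance 1: (x=1, y=0), (x=3, y=0), (x=2, y=1)
  Distance 2: (x=0, y=0), (x=4, y=0), (x=1, y=1), (x=3, y=1), (x=2, y=2)
  Distance 3: (x=5, y=0), (x=0, y=1), (x=4, y=1), (x=1, y=2), (x=3, y=2)  <- goal reached here
One shortest path (3 moves): (x=2, y=0) -> (x=1, y=0) -> (x=1, y=1) -> (x=1, y=2)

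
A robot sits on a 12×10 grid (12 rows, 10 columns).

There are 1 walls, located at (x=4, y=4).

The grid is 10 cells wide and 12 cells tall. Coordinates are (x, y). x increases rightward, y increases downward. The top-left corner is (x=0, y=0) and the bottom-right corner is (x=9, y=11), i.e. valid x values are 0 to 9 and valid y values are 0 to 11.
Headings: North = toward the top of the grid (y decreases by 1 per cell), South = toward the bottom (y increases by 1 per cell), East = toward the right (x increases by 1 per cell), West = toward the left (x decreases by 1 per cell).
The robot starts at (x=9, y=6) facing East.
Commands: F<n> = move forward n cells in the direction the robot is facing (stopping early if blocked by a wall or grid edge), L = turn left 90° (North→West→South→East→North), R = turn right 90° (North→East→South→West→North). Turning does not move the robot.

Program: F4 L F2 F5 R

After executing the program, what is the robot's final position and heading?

Answer: Final position: (x=9, y=0), facing East

Derivation:
Start: (x=9, y=6), facing East
  F4: move forward 0/4 (blocked), now at (x=9, y=6)
  L: turn left, now facing North
  F2: move forward 2, now at (x=9, y=4)
  F5: move forward 4/5 (blocked), now at (x=9, y=0)
  R: turn right, now facing East
Final: (x=9, y=0), facing East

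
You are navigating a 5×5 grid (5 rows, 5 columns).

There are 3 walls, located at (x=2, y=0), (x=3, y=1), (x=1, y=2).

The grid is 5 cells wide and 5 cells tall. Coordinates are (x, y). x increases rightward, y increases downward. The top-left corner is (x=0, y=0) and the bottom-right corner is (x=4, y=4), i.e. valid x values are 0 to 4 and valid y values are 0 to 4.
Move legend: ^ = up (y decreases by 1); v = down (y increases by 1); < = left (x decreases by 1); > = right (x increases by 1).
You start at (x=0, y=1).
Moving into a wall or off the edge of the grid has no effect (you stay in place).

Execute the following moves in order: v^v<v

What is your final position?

Start: (x=0, y=1)
  v (down): (x=0, y=1) -> (x=0, y=2)
  ^ (up): (x=0, y=2) -> (x=0, y=1)
  v (down): (x=0, y=1) -> (x=0, y=2)
  < (left): blocked, stay at (x=0, y=2)
  v (down): (x=0, y=2) -> (x=0, y=3)
Final: (x=0, y=3)

Answer: Final position: (x=0, y=3)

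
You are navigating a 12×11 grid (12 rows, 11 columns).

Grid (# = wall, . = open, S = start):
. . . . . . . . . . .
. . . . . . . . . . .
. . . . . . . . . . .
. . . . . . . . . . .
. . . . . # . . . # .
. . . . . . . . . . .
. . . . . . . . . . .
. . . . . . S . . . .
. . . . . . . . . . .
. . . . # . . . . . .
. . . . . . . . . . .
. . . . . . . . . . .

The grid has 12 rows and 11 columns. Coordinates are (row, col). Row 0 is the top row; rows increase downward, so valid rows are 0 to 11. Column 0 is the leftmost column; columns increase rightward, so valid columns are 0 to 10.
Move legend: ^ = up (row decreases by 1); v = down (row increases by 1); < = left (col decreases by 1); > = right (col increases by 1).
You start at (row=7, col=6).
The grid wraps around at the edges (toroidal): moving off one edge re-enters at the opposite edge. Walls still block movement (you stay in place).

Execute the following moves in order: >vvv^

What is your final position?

Answer: Final position: (row=9, col=7)

Derivation:
Start: (row=7, col=6)
  > (right): (row=7, col=6) -> (row=7, col=7)
  v (down): (row=7, col=7) -> (row=8, col=7)
  v (down): (row=8, col=7) -> (row=9, col=7)
  v (down): (row=9, col=7) -> (row=10, col=7)
  ^ (up): (row=10, col=7) -> (row=9, col=7)
Final: (row=9, col=7)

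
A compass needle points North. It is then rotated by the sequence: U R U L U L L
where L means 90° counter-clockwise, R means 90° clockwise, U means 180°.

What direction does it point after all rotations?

Answer: Final heading: North

Derivation:
Start: North
  U (U-turn (180°)) -> South
  R (right (90° clockwise)) -> West
  U (U-turn (180°)) -> East
  L (left (90° counter-clockwise)) -> North
  U (U-turn (180°)) -> South
  L (left (90° counter-clockwise)) -> East
  L (left (90° counter-clockwise)) -> North
Final: North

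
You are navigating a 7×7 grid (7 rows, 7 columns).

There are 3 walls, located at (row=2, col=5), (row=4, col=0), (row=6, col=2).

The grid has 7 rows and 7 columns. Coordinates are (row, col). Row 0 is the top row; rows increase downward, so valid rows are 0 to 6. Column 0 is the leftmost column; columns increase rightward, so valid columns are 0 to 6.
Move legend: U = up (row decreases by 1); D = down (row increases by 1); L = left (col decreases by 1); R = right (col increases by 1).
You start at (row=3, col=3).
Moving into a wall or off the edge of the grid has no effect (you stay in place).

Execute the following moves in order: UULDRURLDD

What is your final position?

Answer: Final position: (row=3, col=3)

Derivation:
Start: (row=3, col=3)
  U (up): (row=3, col=3) -> (row=2, col=3)
  U (up): (row=2, col=3) -> (row=1, col=3)
  L (left): (row=1, col=3) -> (row=1, col=2)
  D (down): (row=1, col=2) -> (row=2, col=2)
  R (right): (row=2, col=2) -> (row=2, col=3)
  U (up): (row=2, col=3) -> (row=1, col=3)
  R (right): (row=1, col=3) -> (row=1, col=4)
  L (left): (row=1, col=4) -> (row=1, col=3)
  D (down): (row=1, col=3) -> (row=2, col=3)
  D (down): (row=2, col=3) -> (row=3, col=3)
Final: (row=3, col=3)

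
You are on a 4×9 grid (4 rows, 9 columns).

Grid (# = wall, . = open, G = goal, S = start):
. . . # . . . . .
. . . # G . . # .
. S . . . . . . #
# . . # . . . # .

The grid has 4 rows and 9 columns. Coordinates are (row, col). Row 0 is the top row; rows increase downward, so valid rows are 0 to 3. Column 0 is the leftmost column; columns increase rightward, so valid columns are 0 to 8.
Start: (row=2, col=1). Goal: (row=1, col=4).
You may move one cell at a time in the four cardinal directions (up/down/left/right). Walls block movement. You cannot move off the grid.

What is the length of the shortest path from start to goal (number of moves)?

Answer: Shortest path length: 4

Derivation:
BFS from (row=2, col=1) until reaching (row=1, col=4):
  Distance 0: (row=2, col=1)
  Distance 1: (row=1, col=1), (row=2, col=0), (row=2, col=2), (row=3, col=1)
  Distance 2: (row=0, col=1), (row=1, col=0), (row=1, col=2), (row=2, col=3), (row=3, col=2)
  Distance 3: (row=0, col=0), (row=0, col=2), (row=2, col=4)
  Distance 4: (row=1, col=4), (row=2, col=5), (row=3, col=4)  <- goal reached here
One shortest path (4 moves): (row=2, col=1) -> (row=2, col=2) -> (row=2, col=3) -> (row=2, col=4) -> (row=1, col=4)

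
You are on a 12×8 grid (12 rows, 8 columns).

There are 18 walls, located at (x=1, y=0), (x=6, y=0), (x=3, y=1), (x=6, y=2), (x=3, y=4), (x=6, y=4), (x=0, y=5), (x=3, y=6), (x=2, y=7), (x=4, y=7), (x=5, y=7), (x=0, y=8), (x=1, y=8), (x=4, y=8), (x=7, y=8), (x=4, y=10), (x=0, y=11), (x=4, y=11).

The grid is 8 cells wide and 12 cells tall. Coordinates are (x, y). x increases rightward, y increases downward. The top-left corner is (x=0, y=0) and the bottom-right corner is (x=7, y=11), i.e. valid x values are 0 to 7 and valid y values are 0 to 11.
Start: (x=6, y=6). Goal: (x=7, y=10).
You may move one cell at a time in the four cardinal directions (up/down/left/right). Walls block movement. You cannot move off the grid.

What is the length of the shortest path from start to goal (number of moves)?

Answer: Shortest path length: 5

Derivation:
BFS from (x=6, y=6) until reaching (x=7, y=10):
  Distance 0: (x=6, y=6)
  Distance 1: (x=6, y=5), (x=5, y=6), (x=7, y=6), (x=6, y=7)
  Distance 2: (x=5, y=5), (x=7, y=5), (x=4, y=6), (x=7, y=7), (x=6, y=8)
  Distance 3: (x=5, y=4), (x=7, y=4), (x=4, y=5), (x=5, y=8), (x=6, y=9)
  Distance 4: (x=5, y=3), (x=7, y=3), (x=4, y=4), (x=3, y=5), (x=5, y=9), (x=7, y=9), (x=6, y=10)
  Distance 5: (x=5, y=2), (x=7, y=2), (x=4, y=3), (x=6, y=3), (x=2, y=5), (x=4, y=9), (x=5, y=10), (x=7, y=10), (x=6, y=11)  <- goal reached here
One shortest path (5 moves): (x=6, y=6) -> (x=6, y=7) -> (x=6, y=8) -> (x=6, y=9) -> (x=7, y=9) -> (x=7, y=10)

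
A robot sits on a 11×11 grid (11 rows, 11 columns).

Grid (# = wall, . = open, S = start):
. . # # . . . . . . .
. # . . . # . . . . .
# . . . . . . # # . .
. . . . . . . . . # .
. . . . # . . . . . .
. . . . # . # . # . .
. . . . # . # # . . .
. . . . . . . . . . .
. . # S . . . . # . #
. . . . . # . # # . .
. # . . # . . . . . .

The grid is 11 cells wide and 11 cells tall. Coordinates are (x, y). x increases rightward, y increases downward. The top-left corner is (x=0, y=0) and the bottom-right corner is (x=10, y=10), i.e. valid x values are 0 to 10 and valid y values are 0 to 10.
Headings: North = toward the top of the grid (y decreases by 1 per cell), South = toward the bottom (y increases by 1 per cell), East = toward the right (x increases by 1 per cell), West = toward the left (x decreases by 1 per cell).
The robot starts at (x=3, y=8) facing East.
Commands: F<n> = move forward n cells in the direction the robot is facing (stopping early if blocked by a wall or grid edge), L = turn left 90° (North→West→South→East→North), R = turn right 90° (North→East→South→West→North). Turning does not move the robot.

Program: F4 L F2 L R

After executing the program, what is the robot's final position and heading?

Answer: Final position: (x=7, y=7), facing North

Derivation:
Start: (x=3, y=8), facing East
  F4: move forward 4, now at (x=7, y=8)
  L: turn left, now facing North
  F2: move forward 1/2 (blocked), now at (x=7, y=7)
  L: turn left, now facing West
  R: turn right, now facing North
Final: (x=7, y=7), facing North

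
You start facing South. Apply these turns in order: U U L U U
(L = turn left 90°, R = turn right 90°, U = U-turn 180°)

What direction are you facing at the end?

Answer: Final heading: East

Derivation:
Start: South
  U (U-turn (180°)) -> North
  U (U-turn (180°)) -> South
  L (left (90° counter-clockwise)) -> East
  U (U-turn (180°)) -> West
  U (U-turn (180°)) -> East
Final: East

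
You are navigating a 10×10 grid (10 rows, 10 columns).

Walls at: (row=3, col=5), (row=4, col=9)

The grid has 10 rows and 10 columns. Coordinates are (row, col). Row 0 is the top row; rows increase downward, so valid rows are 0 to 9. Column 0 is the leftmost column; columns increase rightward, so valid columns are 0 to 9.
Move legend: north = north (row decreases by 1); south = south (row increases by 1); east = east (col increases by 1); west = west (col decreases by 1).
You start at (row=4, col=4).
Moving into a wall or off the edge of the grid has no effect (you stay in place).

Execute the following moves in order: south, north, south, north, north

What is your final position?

Answer: Final position: (row=3, col=4)

Derivation:
Start: (row=4, col=4)
  south (south): (row=4, col=4) -> (row=5, col=4)
  north (north): (row=5, col=4) -> (row=4, col=4)
  south (south): (row=4, col=4) -> (row=5, col=4)
  north (north): (row=5, col=4) -> (row=4, col=4)
  north (north): (row=4, col=4) -> (row=3, col=4)
Final: (row=3, col=4)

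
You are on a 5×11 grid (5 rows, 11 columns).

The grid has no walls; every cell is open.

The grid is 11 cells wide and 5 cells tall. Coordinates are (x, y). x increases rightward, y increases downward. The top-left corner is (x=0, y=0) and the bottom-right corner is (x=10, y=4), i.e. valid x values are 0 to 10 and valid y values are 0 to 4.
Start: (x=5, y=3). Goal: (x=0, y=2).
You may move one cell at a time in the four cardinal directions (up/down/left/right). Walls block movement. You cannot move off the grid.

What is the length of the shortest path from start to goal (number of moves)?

BFS from (x=5, y=3) until reaching (x=0, y=2):
  Distance 0: (x=5, y=3)
  Distance 1: (x=5, y=2), (x=4, y=3), (x=6, y=3), (x=5, y=4)
  Distance 2: (x=5, y=1), (x=4, y=2), (x=6, y=2), (x=3, y=3), (x=7, y=3), (x=4, y=4), (x=6, y=4)
  Distance 3: (x=5, y=0), (x=4, y=1), (x=6, y=1), (x=3, y=2), (x=7, y=2), (x=2, y=3), (x=8, y=3), (x=3, y=4), (x=7, y=4)
  Distance 4: (x=4, y=0), (x=6, y=0), (x=3, y=1), (x=7, y=1), (x=2, y=2), (x=8, y=2), (x=1, y=3), (x=9, y=3), (x=2, y=4), (x=8, y=4)
  Distance 5: (x=3, y=0), (x=7, y=0), (x=2, y=1), (x=8, y=1), (x=1, y=2), (x=9, y=2), (x=0, y=3), (x=10, y=3), (x=1, y=4), (x=9, y=4)
  Distance 6: (x=2, y=0), (x=8, y=0), (x=1, y=1), (x=9, y=1), (x=0, y=2), (x=10, y=2), (x=0, y=4), (x=10, y=4)  <- goal reached here
One shortest path (6 moves): (x=5, y=3) -> (x=4, y=3) -> (x=3, y=3) -> (x=2, y=3) -> (x=1, y=3) -> (x=0, y=3) -> (x=0, y=2)

Answer: Shortest path length: 6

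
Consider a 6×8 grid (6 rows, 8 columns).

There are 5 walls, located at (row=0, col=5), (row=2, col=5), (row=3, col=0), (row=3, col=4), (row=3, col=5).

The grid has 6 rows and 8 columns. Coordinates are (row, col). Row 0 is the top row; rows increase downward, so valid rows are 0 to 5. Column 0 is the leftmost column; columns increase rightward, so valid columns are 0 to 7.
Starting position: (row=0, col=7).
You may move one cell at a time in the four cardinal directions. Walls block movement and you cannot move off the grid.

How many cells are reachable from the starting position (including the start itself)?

BFS flood-fill from (row=0, col=7):
  Distance 0: (row=0, col=7)
  Distance 1: (row=0, col=6), (row=1, col=7)
  Distance 2: (row=1, col=6), (row=2, col=7)
  Distance 3: (row=1, col=5), (row=2, col=6), (row=3, col=7)
  Distance 4: (row=1, col=4), (row=3, col=6), (row=4, col=7)
  Distance 5: (row=0, col=4), (row=1, col=3), (row=2, col=4), (row=4, col=6), (row=5, col=7)
  Distance 6: (row=0, col=3), (row=1, col=2), (row=2, col=3), (row=4, col=5), (row=5, col=6)
  Distance 7: (row=0, col=2), (row=1, col=1), (row=2, col=2), (row=3, col=3), (row=4, col=4), (row=5, col=5)
  Distance 8: (row=0, col=1), (row=1, col=0), (row=2, col=1), (row=3, col=2), (row=4, col=3), (row=5, col=4)
  Distance 9: (row=0, col=0), (row=2, col=0), (row=3, col=1), (row=4, col=2), (row=5, col=3)
  Distance 10: (row=4, col=1), (row=5, col=2)
  Distance 11: (row=4, col=0), (row=5, col=1)
  Distance 12: (row=5, col=0)
Total reachable: 43 (grid has 43 open cells total)

Answer: Reachable cells: 43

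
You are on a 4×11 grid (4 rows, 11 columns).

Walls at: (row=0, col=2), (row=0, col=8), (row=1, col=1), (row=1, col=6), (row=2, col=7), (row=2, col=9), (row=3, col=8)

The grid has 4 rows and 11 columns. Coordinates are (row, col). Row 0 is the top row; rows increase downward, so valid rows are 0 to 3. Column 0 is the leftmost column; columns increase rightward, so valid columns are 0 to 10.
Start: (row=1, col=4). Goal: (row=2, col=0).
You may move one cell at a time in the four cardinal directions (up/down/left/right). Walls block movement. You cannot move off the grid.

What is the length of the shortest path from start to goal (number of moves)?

Answer: Shortest path length: 5

Derivation:
BFS from (row=1, col=4) until reaching (row=2, col=0):
  Distance 0: (row=1, col=4)
  Distance 1: (row=0, col=4), (row=1, col=3), (row=1, col=5), (row=2, col=4)
  Distance 2: (row=0, col=3), (row=0, col=5), (row=1, col=2), (row=2, col=3), (row=2, col=5), (row=3, col=4)
  Distance 3: (row=0, col=6), (row=2, col=2), (row=2, col=6), (row=3, col=3), (row=3, col=5)
  Distance 4: (row=0, col=7), (row=2, col=1), (row=3, col=2), (row=3, col=6)
  Distance 5: (row=1, col=7), (row=2, col=0), (row=3, col=1), (row=3, col=7)  <- goal reached here
One shortest path (5 moves): (row=1, col=4) -> (row=1, col=3) -> (row=1, col=2) -> (row=2, col=2) -> (row=2, col=1) -> (row=2, col=0)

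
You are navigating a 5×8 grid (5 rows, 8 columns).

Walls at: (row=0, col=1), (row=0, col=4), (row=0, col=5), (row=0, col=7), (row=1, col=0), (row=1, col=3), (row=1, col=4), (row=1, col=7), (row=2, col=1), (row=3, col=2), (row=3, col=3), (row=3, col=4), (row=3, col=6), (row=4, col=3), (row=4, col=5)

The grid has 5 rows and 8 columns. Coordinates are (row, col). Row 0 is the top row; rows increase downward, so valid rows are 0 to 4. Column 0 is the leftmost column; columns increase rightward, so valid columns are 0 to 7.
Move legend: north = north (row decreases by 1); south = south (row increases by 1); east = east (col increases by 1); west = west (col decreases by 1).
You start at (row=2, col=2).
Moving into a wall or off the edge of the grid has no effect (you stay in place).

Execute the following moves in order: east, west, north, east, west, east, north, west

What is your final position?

Start: (row=2, col=2)
  east (east): (row=2, col=2) -> (row=2, col=3)
  west (west): (row=2, col=3) -> (row=2, col=2)
  north (north): (row=2, col=2) -> (row=1, col=2)
  east (east): blocked, stay at (row=1, col=2)
  west (west): (row=1, col=2) -> (row=1, col=1)
  east (east): (row=1, col=1) -> (row=1, col=2)
  north (north): (row=1, col=2) -> (row=0, col=2)
  west (west): blocked, stay at (row=0, col=2)
Final: (row=0, col=2)

Answer: Final position: (row=0, col=2)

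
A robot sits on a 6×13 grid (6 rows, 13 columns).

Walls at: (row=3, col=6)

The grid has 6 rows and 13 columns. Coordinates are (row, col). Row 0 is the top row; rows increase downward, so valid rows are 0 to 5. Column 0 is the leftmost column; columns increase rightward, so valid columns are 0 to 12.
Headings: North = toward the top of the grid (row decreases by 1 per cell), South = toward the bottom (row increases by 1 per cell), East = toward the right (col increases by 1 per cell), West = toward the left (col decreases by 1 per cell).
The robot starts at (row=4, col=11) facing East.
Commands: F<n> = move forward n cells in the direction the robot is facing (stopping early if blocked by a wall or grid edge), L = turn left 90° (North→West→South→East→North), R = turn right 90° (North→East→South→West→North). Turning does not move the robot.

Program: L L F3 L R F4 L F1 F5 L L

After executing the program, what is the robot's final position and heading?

Answer: Final position: (row=5, col=4), facing North

Derivation:
Start: (row=4, col=11), facing East
  L: turn left, now facing North
  L: turn left, now facing West
  F3: move forward 3, now at (row=4, col=8)
  L: turn left, now facing South
  R: turn right, now facing West
  F4: move forward 4, now at (row=4, col=4)
  L: turn left, now facing South
  F1: move forward 1, now at (row=5, col=4)
  F5: move forward 0/5 (blocked), now at (row=5, col=4)
  L: turn left, now facing East
  L: turn left, now facing North
Final: (row=5, col=4), facing North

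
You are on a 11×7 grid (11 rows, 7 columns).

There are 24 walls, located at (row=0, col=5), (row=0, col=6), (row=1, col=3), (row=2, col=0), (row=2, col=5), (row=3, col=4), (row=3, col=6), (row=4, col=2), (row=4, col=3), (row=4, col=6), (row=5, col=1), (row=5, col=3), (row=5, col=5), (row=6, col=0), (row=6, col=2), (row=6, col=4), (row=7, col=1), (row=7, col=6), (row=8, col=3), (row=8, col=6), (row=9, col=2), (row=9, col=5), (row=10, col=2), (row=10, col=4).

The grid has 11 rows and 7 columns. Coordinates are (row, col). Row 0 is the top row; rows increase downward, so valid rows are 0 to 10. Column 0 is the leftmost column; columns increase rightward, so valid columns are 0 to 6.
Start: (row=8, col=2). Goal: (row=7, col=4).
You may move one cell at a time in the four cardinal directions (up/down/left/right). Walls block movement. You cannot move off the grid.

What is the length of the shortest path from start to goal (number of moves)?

Answer: Shortest path length: 3

Derivation:
BFS from (row=8, col=2) until reaching (row=7, col=4):
  Distance 0: (row=8, col=2)
  Distance 1: (row=7, col=2), (row=8, col=1)
  Distance 2: (row=7, col=3), (row=8, col=0), (row=9, col=1)
  Distance 3: (row=6, col=3), (row=7, col=0), (row=7, col=4), (row=9, col=0), (row=10, col=1)  <- goal reached here
One shortest path (3 moves): (row=8, col=2) -> (row=7, col=2) -> (row=7, col=3) -> (row=7, col=4)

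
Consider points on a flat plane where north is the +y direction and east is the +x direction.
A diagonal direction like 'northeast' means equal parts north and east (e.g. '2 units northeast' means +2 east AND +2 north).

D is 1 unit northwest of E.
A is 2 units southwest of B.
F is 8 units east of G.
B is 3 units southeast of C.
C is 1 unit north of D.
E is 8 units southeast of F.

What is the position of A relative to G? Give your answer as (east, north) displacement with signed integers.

Answer: A is at (east=16, north=-11) relative to G.

Derivation:
Place G at the origin (east=0, north=0).
  F is 8 units east of G: delta (east=+8, north=+0); F at (east=8, north=0).
  E is 8 units southeast of F: delta (east=+8, north=-8); E at (east=16, north=-8).
  D is 1 unit northwest of E: delta (east=-1, north=+1); D at (east=15, north=-7).
  C is 1 unit north of D: delta (east=+0, north=+1); C at (east=15, north=-6).
  B is 3 units southeast of C: delta (east=+3, north=-3); B at (east=18, north=-9).
  A is 2 units southwest of B: delta (east=-2, north=-2); A at (east=16, north=-11).
Therefore A relative to G: (east=16, north=-11).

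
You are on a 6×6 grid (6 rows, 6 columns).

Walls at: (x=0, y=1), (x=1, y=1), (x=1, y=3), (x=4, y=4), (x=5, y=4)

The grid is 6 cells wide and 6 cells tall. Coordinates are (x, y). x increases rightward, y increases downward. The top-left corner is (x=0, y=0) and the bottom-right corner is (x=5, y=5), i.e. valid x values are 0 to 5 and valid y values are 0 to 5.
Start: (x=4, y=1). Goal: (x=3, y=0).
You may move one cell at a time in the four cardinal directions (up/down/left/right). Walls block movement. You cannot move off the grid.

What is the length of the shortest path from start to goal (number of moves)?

Answer: Shortest path length: 2

Derivation:
BFS from (x=4, y=1) until reaching (x=3, y=0):
  Distance 0: (x=4, y=1)
  Distance 1: (x=4, y=0), (x=3, y=1), (x=5, y=1), (x=4, y=2)
  Distance 2: (x=3, y=0), (x=5, y=0), (x=2, y=1), (x=3, y=2), (x=5, y=2), (x=4, y=3)  <- goal reached here
One shortest path (2 moves): (x=4, y=1) -> (x=3, y=1) -> (x=3, y=0)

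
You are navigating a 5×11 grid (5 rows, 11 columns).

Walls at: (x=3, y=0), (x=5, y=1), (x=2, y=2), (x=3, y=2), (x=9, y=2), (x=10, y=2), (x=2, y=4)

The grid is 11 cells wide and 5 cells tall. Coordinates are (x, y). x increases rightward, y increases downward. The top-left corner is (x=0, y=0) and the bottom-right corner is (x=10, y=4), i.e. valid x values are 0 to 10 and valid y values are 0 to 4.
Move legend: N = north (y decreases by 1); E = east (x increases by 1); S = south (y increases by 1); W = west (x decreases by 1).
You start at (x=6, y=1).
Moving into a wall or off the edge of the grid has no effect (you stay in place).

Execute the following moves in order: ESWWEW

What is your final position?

Answer: Final position: (x=5, y=2)

Derivation:
Start: (x=6, y=1)
  E (east): (x=6, y=1) -> (x=7, y=1)
  S (south): (x=7, y=1) -> (x=7, y=2)
  W (west): (x=7, y=2) -> (x=6, y=2)
  W (west): (x=6, y=2) -> (x=5, y=2)
  E (east): (x=5, y=2) -> (x=6, y=2)
  W (west): (x=6, y=2) -> (x=5, y=2)
Final: (x=5, y=2)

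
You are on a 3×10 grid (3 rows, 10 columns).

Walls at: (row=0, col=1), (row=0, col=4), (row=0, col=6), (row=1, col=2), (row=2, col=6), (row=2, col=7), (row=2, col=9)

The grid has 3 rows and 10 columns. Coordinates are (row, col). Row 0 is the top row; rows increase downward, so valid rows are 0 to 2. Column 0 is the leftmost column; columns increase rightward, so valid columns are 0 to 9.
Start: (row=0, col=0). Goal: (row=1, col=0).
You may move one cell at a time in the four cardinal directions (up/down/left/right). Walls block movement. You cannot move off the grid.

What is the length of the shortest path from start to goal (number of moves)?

BFS from (row=0, col=0) until reaching (row=1, col=0):
  Distance 0: (row=0, col=0)
  Distance 1: (row=1, col=0)  <- goal reached here
One shortest path (1 moves): (row=0, col=0) -> (row=1, col=0)

Answer: Shortest path length: 1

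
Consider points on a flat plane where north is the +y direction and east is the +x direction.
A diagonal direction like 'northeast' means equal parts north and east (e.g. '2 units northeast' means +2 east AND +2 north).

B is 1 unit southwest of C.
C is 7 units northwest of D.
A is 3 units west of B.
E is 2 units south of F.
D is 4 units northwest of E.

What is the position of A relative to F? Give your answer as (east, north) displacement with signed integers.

Answer: A is at (east=-15, north=8) relative to F.

Derivation:
Place F at the origin (east=0, north=0).
  E is 2 units south of F: delta (east=+0, north=-2); E at (east=0, north=-2).
  D is 4 units northwest of E: delta (east=-4, north=+4); D at (east=-4, north=2).
  C is 7 units northwest of D: delta (east=-7, north=+7); C at (east=-11, north=9).
  B is 1 unit southwest of C: delta (east=-1, north=-1); B at (east=-12, north=8).
  A is 3 units west of B: delta (east=-3, north=+0); A at (east=-15, north=8).
Therefore A relative to F: (east=-15, north=8).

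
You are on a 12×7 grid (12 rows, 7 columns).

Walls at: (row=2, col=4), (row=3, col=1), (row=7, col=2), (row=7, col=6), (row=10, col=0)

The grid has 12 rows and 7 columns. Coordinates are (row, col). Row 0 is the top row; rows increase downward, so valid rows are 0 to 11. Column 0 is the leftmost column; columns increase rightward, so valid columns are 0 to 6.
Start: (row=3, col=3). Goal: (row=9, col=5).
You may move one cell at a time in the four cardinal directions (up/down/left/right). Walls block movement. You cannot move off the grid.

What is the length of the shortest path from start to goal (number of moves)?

Answer: Shortest path length: 8

Derivation:
BFS from (row=3, col=3) until reaching (row=9, col=5):
  Distance 0: (row=3, col=3)
  Distance 1: (row=2, col=3), (row=3, col=2), (row=3, col=4), (row=4, col=3)
  Distance 2: (row=1, col=3), (row=2, col=2), (row=3, col=5), (row=4, col=2), (row=4, col=4), (row=5, col=3)
  Distance 3: (row=0, col=3), (row=1, col=2), (row=1, col=4), (row=2, col=1), (row=2, col=5), (row=3, col=6), (row=4, col=1), (row=4, col=5), (row=5, col=2), (row=5, col=4), (row=6, col=3)
  Distance 4: (row=0, col=2), (row=0, col=4), (row=1, col=1), (row=1, col=5), (row=2, col=0), (row=2, col=6), (row=4, col=0), (row=4, col=6), (row=5, col=1), (row=5, col=5), (row=6, col=2), (row=6, col=4), (row=7, col=3)
  Distance 5: (row=0, col=1), (row=0, col=5), (row=1, col=0), (row=1, col=6), (row=3, col=0), (row=5, col=0), (row=5, col=6), (row=6, col=1), (row=6, col=5), (row=7, col=4), (row=8, col=3)
  Distance 6: (row=0, col=0), (row=0, col=6), (row=6, col=0), (row=6, col=6), (row=7, col=1), (row=7, col=5), (row=8, col=2), (row=8, col=4), (row=9, col=3)
  Distance 7: (row=7, col=0), (row=8, col=1), (row=8, col=5), (row=9, col=2), (row=9, col=4), (row=10, col=3)
  Distance 8: (row=8, col=0), (row=8, col=6), (row=9, col=1), (row=9, col=5), (row=10, col=2), (row=10, col=4), (row=11, col=3)  <- goal reached here
One shortest path (8 moves): (row=3, col=3) -> (row=3, col=4) -> (row=3, col=5) -> (row=4, col=5) -> (row=5, col=5) -> (row=6, col=5) -> (row=7, col=5) -> (row=8, col=5) -> (row=9, col=5)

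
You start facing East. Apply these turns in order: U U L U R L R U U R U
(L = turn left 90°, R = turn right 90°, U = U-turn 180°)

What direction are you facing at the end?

Start: East
  U (U-turn (180°)) -> West
  U (U-turn (180°)) -> East
  L (left (90° counter-clockwise)) -> North
  U (U-turn (180°)) -> South
  R (right (90° clockwise)) -> West
  L (left (90° counter-clockwise)) -> South
  R (right (90° clockwise)) -> West
  U (U-turn (180°)) -> East
  U (U-turn (180°)) -> West
  R (right (90° clockwise)) -> North
  U (U-turn (180°)) -> South
Final: South

Answer: Final heading: South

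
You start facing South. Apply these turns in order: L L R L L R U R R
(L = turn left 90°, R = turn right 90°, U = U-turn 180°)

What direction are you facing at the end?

Answer: Final heading: North

Derivation:
Start: South
  L (left (90° counter-clockwise)) -> East
  L (left (90° counter-clockwise)) -> North
  R (right (90° clockwise)) -> East
  L (left (90° counter-clockwise)) -> North
  L (left (90° counter-clockwise)) -> West
  R (right (90° clockwise)) -> North
  U (U-turn (180°)) -> South
  R (right (90° clockwise)) -> West
  R (right (90° clockwise)) -> North
Final: North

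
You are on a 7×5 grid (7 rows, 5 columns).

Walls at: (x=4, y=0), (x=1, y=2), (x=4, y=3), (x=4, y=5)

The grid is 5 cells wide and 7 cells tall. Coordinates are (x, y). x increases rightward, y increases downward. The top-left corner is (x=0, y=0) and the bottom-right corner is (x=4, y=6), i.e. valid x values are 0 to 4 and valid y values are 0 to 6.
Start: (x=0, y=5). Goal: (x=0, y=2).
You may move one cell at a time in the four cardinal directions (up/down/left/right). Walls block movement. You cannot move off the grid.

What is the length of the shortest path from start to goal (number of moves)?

Answer: Shortest path length: 3

Derivation:
BFS from (x=0, y=5) until reaching (x=0, y=2):
  Distance 0: (x=0, y=5)
  Distance 1: (x=0, y=4), (x=1, y=5), (x=0, y=6)
  Distance 2: (x=0, y=3), (x=1, y=4), (x=2, y=5), (x=1, y=6)
  Distance 3: (x=0, y=2), (x=1, y=3), (x=2, y=4), (x=3, y=5), (x=2, y=6)  <- goal reached here
One shortest path (3 moves): (x=0, y=5) -> (x=0, y=4) -> (x=0, y=3) -> (x=0, y=2)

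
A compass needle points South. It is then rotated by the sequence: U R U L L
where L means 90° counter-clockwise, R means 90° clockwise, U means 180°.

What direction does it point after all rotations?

Answer: Final heading: East

Derivation:
Start: South
  U (U-turn (180°)) -> North
  R (right (90° clockwise)) -> East
  U (U-turn (180°)) -> West
  L (left (90° counter-clockwise)) -> South
  L (left (90° counter-clockwise)) -> East
Final: East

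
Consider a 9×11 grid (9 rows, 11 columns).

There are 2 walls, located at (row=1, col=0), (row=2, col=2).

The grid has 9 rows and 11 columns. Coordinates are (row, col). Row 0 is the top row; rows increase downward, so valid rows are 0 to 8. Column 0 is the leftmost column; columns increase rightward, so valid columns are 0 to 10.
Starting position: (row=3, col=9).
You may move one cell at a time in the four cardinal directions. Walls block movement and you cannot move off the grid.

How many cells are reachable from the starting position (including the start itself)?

Answer: Reachable cells: 97

Derivation:
BFS flood-fill from (row=3, col=9):
  Distance 0: (row=3, col=9)
  Distance 1: (row=2, col=9), (row=3, col=8), (row=3, col=10), (row=4, col=9)
  Distance 2: (row=1, col=9), (row=2, col=8), (row=2, col=10), (row=3, col=7), (row=4, col=8), (row=4, col=10), (row=5, col=9)
  Distance 3: (row=0, col=9), (row=1, col=8), (row=1, col=10), (row=2, col=7), (row=3, col=6), (row=4, col=7), (row=5, col=8), (row=5, col=10), (row=6, col=9)
  Distance 4: (row=0, col=8), (row=0, col=10), (row=1, col=7), (row=2, col=6), (row=3, col=5), (row=4, col=6), (row=5, col=7), (row=6, col=8), (row=6, col=10), (row=7, col=9)
  Distance 5: (row=0, col=7), (row=1, col=6), (row=2, col=5), (row=3, col=4), (row=4, col=5), (row=5, col=6), (row=6, col=7), (row=7, col=8), (row=7, col=10), (row=8, col=9)
  Distance 6: (row=0, col=6), (row=1, col=5), (row=2, col=4), (row=3, col=3), (row=4, col=4), (row=5, col=5), (row=6, col=6), (row=7, col=7), (row=8, col=8), (row=8, col=10)
  Distance 7: (row=0, col=5), (row=1, col=4), (row=2, col=3), (row=3, col=2), (row=4, col=3), (row=5, col=4), (row=6, col=5), (row=7, col=6), (row=8, col=7)
  Distance 8: (row=0, col=4), (row=1, col=3), (row=3, col=1), (row=4, col=2), (row=5, col=3), (row=6, col=4), (row=7, col=5), (row=8, col=6)
  Distance 9: (row=0, col=3), (row=1, col=2), (row=2, col=1), (row=3, col=0), (row=4, col=1), (row=5, col=2), (row=6, col=3), (row=7, col=4), (row=8, col=5)
  Distance 10: (row=0, col=2), (row=1, col=1), (row=2, col=0), (row=4, col=0), (row=5, col=1), (row=6, col=2), (row=7, col=3), (row=8, col=4)
  Distance 11: (row=0, col=1), (row=5, col=0), (row=6, col=1), (row=7, col=2), (row=8, col=3)
  Distance 12: (row=0, col=0), (row=6, col=0), (row=7, col=1), (row=8, col=2)
  Distance 13: (row=7, col=0), (row=8, col=1)
  Distance 14: (row=8, col=0)
Total reachable: 97 (grid has 97 open cells total)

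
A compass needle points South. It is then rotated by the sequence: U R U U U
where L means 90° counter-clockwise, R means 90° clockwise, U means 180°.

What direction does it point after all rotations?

Start: South
  U (U-turn (180°)) -> North
  R (right (90° clockwise)) -> East
  U (U-turn (180°)) -> West
  U (U-turn (180°)) -> East
  U (U-turn (180°)) -> West
Final: West

Answer: Final heading: West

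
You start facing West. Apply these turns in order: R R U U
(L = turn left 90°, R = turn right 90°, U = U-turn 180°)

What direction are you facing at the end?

Answer: Final heading: East

Derivation:
Start: West
  R (right (90° clockwise)) -> North
  R (right (90° clockwise)) -> East
  U (U-turn (180°)) -> West
  U (U-turn (180°)) -> East
Final: East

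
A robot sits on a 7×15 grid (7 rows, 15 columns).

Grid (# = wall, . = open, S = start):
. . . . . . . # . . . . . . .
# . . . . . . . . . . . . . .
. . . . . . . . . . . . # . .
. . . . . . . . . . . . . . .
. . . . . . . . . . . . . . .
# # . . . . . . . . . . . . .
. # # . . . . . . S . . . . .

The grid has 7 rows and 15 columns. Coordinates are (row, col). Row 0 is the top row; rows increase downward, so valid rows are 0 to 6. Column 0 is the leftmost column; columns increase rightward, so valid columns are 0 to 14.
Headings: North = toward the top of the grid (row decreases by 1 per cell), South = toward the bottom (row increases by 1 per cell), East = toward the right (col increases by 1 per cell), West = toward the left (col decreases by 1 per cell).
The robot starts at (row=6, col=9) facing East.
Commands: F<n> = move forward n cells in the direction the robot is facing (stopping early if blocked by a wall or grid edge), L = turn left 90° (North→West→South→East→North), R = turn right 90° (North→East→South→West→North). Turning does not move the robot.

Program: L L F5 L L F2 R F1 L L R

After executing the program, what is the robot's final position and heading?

Answer: Final position: (row=6, col=6), facing East

Derivation:
Start: (row=6, col=9), facing East
  L: turn left, now facing North
  L: turn left, now facing West
  F5: move forward 5, now at (row=6, col=4)
  L: turn left, now facing South
  L: turn left, now facing East
  F2: move forward 2, now at (row=6, col=6)
  R: turn right, now facing South
  F1: move forward 0/1 (blocked), now at (row=6, col=6)
  L: turn left, now facing East
  L: turn left, now facing North
  R: turn right, now facing East
Final: (row=6, col=6), facing East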